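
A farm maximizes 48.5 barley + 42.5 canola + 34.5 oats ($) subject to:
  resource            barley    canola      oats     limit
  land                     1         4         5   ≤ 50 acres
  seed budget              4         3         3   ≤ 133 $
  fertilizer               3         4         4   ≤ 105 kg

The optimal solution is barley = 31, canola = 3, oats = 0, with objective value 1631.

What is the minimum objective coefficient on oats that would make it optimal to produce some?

42.5

Binding: seed budget and fertilizer. Non-binding: land (7 unused).
Slack constraints have shadow price 0 (complementary slackness).
From A_Bᵀ y = c: 4·y_seed budget + 3·y_fertilizer = 48.5; 3·y_seed budget + 4·y_fertilizer = 42.5.
Solving: y_seed budget = 9.5, y_fertilizer = 3.5.
oats enters the basis when its profit ≥ yᵀa₃ = 9.5·3 + 3.5·4 = 42.5.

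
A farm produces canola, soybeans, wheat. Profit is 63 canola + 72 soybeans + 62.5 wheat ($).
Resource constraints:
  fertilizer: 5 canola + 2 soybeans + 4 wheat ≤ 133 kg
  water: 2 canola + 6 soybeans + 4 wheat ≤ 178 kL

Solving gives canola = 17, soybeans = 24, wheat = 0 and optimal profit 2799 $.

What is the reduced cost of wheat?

-9.5

At the optimum: fertilizer uses 133 of 133 (binding); water uses 178 of 178 (binding).
From A_Bᵀ y = c: 5·y_fertilizer + 2·y_water = 63; 2·y_fertilizer + 6·y_water = 72.
→ y_fertilizer = 9 and y_water = 9.
Reduced cost of wheat: c₃ − yᵀa₃ = 62.5 − (9·4 + 9·4) = 62.5 − 72 = -9.5.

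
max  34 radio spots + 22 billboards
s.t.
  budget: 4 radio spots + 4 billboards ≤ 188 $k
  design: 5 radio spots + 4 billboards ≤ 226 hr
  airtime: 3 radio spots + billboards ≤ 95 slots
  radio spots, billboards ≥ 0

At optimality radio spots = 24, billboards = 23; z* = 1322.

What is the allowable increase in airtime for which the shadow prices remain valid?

Binding constraints: budget, airtime. The basis is B = [[4,4],[3,1]] with det -8.
Per unit increase in airtime, x* moves by d = (0.5, -0.5).
The basis stays optimal until design becomes binding; allowable increase = 28 slots.

28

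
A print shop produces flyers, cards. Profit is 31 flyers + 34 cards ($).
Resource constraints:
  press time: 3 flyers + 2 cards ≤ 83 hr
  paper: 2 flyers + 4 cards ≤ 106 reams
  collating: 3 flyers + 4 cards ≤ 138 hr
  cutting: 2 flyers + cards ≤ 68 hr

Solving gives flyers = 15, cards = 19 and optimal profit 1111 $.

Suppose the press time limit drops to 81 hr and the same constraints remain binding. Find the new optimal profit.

1097

At the optimum: press time uses 83 of 83 (binding); paper uses 106 of 106 (binding); collating uses 121 of 138 (slack = 17); cutting uses 49 of 68 (slack = 19).
Slack constraints have shadow price 0 (complementary slackness).
From A_Bᵀ y = c: 3·y_press time + 2·y_paper = 31; 2·y_press time + 4·y_paper = 34.
This yields shadow prices y_press time = 7, y_paper = 5.
Δz = y_press time·Δb = 7 × (-2) = -14, so new z* = 1111 − 14 = 1097.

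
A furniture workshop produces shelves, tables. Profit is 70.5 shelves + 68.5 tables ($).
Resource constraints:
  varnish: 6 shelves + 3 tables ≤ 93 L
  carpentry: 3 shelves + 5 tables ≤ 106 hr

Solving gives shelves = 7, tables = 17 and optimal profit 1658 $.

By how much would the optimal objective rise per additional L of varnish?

7

Check each constraint at x*: varnish 93/93 (tight); carpentry 106/106 (tight).
From A_Bᵀ y = c: 6·y_varnish + 3·y_carpentry = 70.5; 3·y_varnish + 5·y_carpentry = 68.5.
This yields shadow prices y_varnish = 7, y_carpentry = 9.5.
Shadow price of varnish = 7.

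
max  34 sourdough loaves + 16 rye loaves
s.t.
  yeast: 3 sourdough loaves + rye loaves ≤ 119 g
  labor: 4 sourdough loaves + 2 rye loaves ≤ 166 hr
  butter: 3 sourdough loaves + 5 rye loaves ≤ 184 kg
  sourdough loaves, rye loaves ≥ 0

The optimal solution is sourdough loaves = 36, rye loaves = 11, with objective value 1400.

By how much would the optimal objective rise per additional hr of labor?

Binding: yeast and labor. Non-binding: butter (21 unused).
Since butter is not tight, its dual is 0.
Dual feasibility on the basic columns requires 3·y_yeast + 4·y_labor = 34, 1·y_yeast + 2·y_labor = 16.
This yields shadow prices y_yeast = 2, y_labor = 7.
Shadow price of labor = 7.

7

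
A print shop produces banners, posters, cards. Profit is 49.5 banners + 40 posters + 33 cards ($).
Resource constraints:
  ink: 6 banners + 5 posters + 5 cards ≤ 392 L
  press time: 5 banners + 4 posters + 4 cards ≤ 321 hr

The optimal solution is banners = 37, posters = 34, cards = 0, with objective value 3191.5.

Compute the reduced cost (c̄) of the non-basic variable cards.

Check each constraint at x*: ink 392/392 (tight); press time 321/321 (tight).
The binding rows give the dual system: 6·y_ink + 5·y_press time = 49.5 and 5·y_ink + 4·y_press time = 40.
This yields shadow prices y_ink = 2, y_press time = 7.5.
Reduced cost of cards: c₃ − yᵀa₃ = 33 − (2·5 + 7.5·4) = 33 − 40 = -7.

-7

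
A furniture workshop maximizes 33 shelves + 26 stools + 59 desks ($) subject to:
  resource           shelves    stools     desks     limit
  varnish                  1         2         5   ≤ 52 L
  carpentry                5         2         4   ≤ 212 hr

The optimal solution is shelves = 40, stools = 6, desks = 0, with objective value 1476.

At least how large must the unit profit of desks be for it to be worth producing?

Both varnish and carpentry are binding at x*.
Dual feasibility on the basic columns requires 1·y_varnish + 5·y_carpentry = 33, 2·y_varnish + 2·y_carpentry = 26.
→ y_varnish = 8 and y_carpentry = 5.
desks enters the basis when its profit ≥ yᵀa₃ = 8·5 + 5·4 = 60.

60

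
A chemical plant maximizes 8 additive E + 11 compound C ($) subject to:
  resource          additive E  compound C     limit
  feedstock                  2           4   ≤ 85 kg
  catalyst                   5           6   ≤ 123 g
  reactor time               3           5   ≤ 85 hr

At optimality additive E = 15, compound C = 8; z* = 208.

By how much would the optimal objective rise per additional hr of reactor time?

1

At the optimum: feedstock uses 62 of 85 (slack = 23); catalyst uses 123 of 123 (binding); reactor time uses 85 of 85 (binding).
Slack constraints have shadow price 0 (complementary slackness).
Dual feasibility on the basic columns requires 5·y_catalyst + 3·y_reactor time = 8, 6·y_catalyst + 5·y_reactor time = 11.
Solving: y_catalyst = 1, y_reactor time = 1.
Shadow price of reactor time = 1.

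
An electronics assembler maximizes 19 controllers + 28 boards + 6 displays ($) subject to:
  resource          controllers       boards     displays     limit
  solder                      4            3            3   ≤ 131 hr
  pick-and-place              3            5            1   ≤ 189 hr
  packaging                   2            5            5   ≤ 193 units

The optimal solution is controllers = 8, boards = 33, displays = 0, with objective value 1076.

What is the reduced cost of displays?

-2

At the optimum: solder uses 131 of 131 (binding); pick-and-place uses 189 of 189 (binding); packaging uses 181 of 193 (slack = 12).
Since packaging is not tight, its dual is 0.
The binding rows give the dual system: 4·y_solder + 3·y_pick-and-place = 19 and 3·y_solder + 5·y_pick-and-place = 28.
This yields shadow prices y_solder = 1, y_pick-and-place = 5.
Reduced cost of displays: c₃ − yᵀa₃ = 6 − (1·3 + 5·1) = 6 − 8 = -2.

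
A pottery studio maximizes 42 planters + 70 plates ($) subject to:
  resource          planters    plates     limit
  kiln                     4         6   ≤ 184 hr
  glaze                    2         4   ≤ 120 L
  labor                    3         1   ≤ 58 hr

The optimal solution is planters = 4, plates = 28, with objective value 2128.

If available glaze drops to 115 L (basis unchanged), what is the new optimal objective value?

2093

At the optimum: kiln uses 184 of 184 (binding); glaze uses 120 of 120 (binding); labor uses 40 of 58 (slack = 18).
Slack constraints have shadow price 0 (complementary slackness).
Dual feasibility on the basic columns requires 4·y_kiln + 2·y_glaze = 42, 6·y_kiln + 4·y_glaze = 70.
This yields shadow prices y_kiln = 7, y_glaze = 7.
Δz = y_glaze·Δb = 7 × (-5) = -35, so new z* = 2128 − 35 = 2093.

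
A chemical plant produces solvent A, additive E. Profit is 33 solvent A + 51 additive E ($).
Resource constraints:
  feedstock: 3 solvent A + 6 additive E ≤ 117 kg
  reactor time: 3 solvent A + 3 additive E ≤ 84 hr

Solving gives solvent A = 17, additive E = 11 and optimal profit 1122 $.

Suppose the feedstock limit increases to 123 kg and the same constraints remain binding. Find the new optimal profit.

Check each constraint at x*: feedstock 117/117 (tight); reactor time 84/84 (tight).
From A_Bᵀ y = c: 3·y_feedstock + 3·y_reactor time = 33; 6·y_feedstock + 3·y_reactor time = 51.
→ y_feedstock = 6 and y_reactor time = 5.
Δz = y_feedstock·Δb = 6 × (6) = 36, so new z* = 1122 + 36 = 1158.

1158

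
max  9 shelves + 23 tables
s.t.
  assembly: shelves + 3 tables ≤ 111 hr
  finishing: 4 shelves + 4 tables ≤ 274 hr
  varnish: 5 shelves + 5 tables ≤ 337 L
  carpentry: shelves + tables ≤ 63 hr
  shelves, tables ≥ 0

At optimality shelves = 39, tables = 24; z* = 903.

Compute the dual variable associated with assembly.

7

Binding: assembly and carpentry. Non-binding: finishing (22 unused), varnish (22 unused).
By complementary slackness, y = 0 for the non-binding constraints.
From A_Bᵀ y = c: 1·y_assembly + 1·y_carpentry = 9; 3·y_assembly + 1·y_carpentry = 23.
→ y_assembly = 7 and y_carpentry = 2.
Shadow price of assembly = 7.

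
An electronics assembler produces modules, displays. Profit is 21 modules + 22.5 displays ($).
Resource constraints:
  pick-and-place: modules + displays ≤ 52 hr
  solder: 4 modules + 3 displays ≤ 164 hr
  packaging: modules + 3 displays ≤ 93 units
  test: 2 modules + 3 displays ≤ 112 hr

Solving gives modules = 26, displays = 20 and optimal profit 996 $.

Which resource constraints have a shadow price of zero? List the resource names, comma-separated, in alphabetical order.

packaging, pick-and-place

pick-and-place: 46/52 (slack 6)
solder: 164/164 (binding)
packaging: 86/93 (slack 7)
test: 112/112 (binding)
By complementary slackness, a constraint with positive slack has shadow price 0 → packaging, pick-and-place.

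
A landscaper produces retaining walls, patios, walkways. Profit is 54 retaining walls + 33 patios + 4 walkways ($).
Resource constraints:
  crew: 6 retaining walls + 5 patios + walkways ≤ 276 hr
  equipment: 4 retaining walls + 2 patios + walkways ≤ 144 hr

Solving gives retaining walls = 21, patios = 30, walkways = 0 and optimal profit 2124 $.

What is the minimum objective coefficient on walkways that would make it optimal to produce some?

12

At the optimum: crew uses 276 of 276 (binding); equipment uses 144 of 144 (binding).
From A_Bᵀ y = c: 6·y_crew + 4·y_equipment = 54; 5·y_crew + 2·y_equipment = 33.
This yields shadow prices y_crew = 3, y_equipment = 9.
walkways enters the basis when its profit ≥ yᵀa₃ = 3·1 + 9·1 = 12.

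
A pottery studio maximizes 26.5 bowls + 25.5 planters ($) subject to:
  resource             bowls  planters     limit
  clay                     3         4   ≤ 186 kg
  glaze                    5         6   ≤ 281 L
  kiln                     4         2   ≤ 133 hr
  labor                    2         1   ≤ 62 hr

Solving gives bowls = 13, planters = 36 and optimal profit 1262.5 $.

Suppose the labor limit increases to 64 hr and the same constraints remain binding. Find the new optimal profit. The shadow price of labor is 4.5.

Δb = 2, so new z* = 1262.5 + (4.5)·(2) = 1262.5 + 9 = 1271.5.

1271.5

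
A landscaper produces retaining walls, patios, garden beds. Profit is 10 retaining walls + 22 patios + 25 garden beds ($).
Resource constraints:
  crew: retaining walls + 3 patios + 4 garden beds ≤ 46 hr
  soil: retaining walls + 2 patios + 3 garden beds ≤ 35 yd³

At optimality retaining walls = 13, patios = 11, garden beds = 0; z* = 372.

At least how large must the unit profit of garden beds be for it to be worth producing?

32

At the optimum: crew uses 46 of 46 (binding); soil uses 35 of 35 (binding).
Dual feasibility on the basic columns requires 1·y_crew + 1·y_soil = 10, 3·y_crew + 2·y_soil = 22.
Solving: y_crew = 2, y_soil = 8.
garden beds enters the basis when its profit ≥ yᵀa₃ = 2·4 + 8·3 = 32.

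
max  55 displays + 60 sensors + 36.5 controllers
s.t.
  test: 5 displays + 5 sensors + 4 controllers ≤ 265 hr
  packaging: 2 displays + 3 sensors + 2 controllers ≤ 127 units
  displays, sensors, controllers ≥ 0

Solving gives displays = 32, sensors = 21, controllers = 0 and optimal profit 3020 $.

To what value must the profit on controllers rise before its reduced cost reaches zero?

Both test and packaging are binding at x*.
Dual feasibility on the basic columns requires 5·y_test + 2·y_packaging = 55, 5·y_test + 3·y_packaging = 60.
Solving: y_test = 9, y_packaging = 5.
controllers enters the basis when its profit ≥ yᵀa₃ = 9·4 + 5·2 = 46.

46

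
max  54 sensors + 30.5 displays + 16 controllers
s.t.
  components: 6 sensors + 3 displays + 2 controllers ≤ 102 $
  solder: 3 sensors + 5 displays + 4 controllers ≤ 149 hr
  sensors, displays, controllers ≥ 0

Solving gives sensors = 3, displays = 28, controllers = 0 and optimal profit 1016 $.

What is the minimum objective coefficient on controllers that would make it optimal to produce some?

Check each constraint at x*: components 102/102 (tight); solder 149/149 (tight).
The binding rows give the dual system: 6·y_components + 3·y_solder = 54 and 3·y_components + 5·y_solder = 30.5.
→ y_components = 8.5 and y_solder = 1.
controllers enters the basis when its profit ≥ yᵀa₃ = 8.5·2 + 1·4 = 21.

21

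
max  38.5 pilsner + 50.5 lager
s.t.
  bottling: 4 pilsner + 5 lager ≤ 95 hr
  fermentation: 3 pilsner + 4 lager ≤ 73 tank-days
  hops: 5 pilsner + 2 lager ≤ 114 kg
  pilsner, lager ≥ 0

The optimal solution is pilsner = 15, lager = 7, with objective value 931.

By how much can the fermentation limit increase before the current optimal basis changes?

3

Binding constraints: bottling, fermentation. The basis is B = [[4,5],[3,4]] with det 1.
Per unit increase in fermentation, x* moves by d = (-5, 4).
The basis stays optimal until pilsner reaches 0; allowable increase = 3 tank-days.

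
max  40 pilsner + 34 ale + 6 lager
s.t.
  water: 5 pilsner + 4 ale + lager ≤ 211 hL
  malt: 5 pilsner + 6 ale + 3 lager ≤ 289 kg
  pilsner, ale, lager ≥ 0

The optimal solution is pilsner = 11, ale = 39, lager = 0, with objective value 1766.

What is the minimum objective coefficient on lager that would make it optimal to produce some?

Check each constraint at x*: water 211/211 (tight); malt 289/289 (tight).
From A_Bᵀ y = c: 5·y_water + 5·y_malt = 40; 4·y_water + 6·y_malt = 34.
Solving: y_water = 7, y_malt = 1.
lager enters the basis when its profit ≥ yᵀa₃ = 7·1 + 1·3 = 10.

10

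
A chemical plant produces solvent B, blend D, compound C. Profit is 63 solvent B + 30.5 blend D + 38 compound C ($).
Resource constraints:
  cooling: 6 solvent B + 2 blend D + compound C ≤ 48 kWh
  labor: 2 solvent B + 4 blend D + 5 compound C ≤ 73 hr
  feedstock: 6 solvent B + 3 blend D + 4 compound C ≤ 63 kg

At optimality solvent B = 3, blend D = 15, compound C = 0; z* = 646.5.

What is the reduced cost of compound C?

-1

At the optimum: cooling uses 48 of 48 (binding); labor uses 66 of 73 (slack = 7); feedstock uses 63 of 63 (binding).
Slack constraints have shadow price 0 (complementary slackness).
From A_Bᵀ y = c: 6·y_cooling + 6·y_feedstock = 63; 2·y_cooling + 3·y_feedstock = 30.5.
Solving: y_cooling = 1, y_feedstock = 9.5.
Reduced cost of compound C: c₃ − yᵀa₃ = 38 − (1·1 + 9.5·4) = 38 − 39 = -1.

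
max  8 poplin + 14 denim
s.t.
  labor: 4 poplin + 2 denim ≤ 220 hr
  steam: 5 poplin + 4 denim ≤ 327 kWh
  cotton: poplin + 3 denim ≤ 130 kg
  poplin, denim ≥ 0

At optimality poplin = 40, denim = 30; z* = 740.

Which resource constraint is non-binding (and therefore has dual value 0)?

labor: 220/220 (binding)
steam: 320/327 (slack 7)
cotton: 130/130 (binding)
By complementary slackness, a constraint with positive slack has shadow price 0 → steam.

steam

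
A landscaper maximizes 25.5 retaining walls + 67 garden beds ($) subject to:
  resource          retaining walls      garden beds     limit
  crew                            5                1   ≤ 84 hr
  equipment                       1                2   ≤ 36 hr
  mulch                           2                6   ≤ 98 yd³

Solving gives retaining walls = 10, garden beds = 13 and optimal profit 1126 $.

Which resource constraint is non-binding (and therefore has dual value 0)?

crew

crew: 63/84 (slack 21)
equipment: 36/36 (binding)
mulch: 98/98 (binding)
By complementary slackness, a constraint with positive slack has shadow price 0 → crew.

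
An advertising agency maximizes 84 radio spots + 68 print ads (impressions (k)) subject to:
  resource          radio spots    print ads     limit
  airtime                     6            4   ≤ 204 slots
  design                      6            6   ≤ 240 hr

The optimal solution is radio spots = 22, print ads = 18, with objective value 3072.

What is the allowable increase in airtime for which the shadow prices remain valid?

36

Binding constraints: airtime, design. The basis is B = [[6,4],[6,6]] with det 12.
Per unit increase in airtime, x* moves by d = (0.5, -0.5).
The basis stays optimal until print ads reaches 0; allowable increase = 36 slots.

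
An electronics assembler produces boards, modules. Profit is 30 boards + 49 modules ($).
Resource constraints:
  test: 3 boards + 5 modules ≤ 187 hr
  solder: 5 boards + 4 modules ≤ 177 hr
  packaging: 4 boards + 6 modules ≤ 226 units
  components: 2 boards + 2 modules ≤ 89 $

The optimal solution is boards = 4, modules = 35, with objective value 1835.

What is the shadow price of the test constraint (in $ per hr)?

Binding: test and packaging. Non-binding: solder (17 unused), components (11 unused).
By complementary slackness, y = 0 for the non-binding constraints.
The binding rows give the dual system: 3·y_test + 4·y_packaging = 30 and 5·y_test + 6·y_packaging = 49.
→ y_test = 8 and y_packaging = 1.5.
Shadow price of test = 8.

8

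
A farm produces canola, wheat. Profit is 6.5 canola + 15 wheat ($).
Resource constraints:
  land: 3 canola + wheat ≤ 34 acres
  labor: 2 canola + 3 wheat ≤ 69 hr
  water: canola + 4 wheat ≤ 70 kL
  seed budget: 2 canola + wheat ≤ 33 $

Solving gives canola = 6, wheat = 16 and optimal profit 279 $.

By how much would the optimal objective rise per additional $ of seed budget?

Binding: land and water. Non-binding: labor (9 unused), seed budget (5 unused).
By complementary slackness, y = 0 for the non-binding constraints.
Dual feasibility on the basic columns requires 3·y_land + 1·y_water = 6.5, 1·y_land + 4·y_water = 15.
Solving: y_land = 1, y_water = 3.5.
Shadow price of seed budget = 0.

0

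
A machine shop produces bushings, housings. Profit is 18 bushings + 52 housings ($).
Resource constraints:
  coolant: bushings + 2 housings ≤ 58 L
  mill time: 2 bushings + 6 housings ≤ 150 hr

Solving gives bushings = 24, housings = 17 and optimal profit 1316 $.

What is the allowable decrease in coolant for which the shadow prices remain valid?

Binding constraints: coolant, mill time. The basis is B = [[1,2],[2,6]] with det 2.
Per unit decrease in coolant, x* moves by d = (-3, 1).
The basis stays optimal until bushings reaches 0; allowable decrease = 8 L.

8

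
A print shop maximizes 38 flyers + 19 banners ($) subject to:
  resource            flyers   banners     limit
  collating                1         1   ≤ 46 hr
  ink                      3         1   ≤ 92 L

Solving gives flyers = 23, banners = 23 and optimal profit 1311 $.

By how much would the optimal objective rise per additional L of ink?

At the optimum: collating uses 46 of 46 (binding); ink uses 92 of 92 (binding).
Dual feasibility on the basic columns requires 1·y_collating + 3·y_ink = 38, 1·y_collating + 1·y_ink = 19.
This yields shadow prices y_collating = 9.5, y_ink = 9.5.
Shadow price of ink = 9.5.

9.5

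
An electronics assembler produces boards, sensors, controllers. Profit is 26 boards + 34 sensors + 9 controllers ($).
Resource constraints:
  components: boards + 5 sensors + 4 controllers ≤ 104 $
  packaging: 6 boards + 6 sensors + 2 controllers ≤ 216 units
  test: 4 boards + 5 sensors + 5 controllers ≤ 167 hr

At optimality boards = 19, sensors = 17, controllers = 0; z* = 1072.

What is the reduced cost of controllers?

Check each constraint at x*: components 104/104 (tight); packaging 216/216 (tight); test 161/167 (slack 6).
Since test is not tight, its dual is 0.
The binding rows give the dual system: 1·y_components + 6·y_packaging = 26 and 5·y_components + 6·y_packaging = 34.
→ y_components = 2 and y_packaging = 4.
Reduced cost of controllers: c₃ − yᵀa₃ = 9 − (2·4 + 4·2) = 9 − 16 = -7.

-7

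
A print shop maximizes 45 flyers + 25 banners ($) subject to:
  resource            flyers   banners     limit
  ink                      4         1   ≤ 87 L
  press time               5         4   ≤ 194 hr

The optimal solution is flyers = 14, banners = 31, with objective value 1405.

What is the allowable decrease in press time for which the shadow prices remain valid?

85.25

Binding constraints: ink, press time. The basis is B = [[4,1],[5,4]] with det 11.
Per unit decrease in press time, x* moves by d = (0.0909, -0.3636).
The basis stays optimal until banners reaches 0; allowable decrease = 85.25 hr.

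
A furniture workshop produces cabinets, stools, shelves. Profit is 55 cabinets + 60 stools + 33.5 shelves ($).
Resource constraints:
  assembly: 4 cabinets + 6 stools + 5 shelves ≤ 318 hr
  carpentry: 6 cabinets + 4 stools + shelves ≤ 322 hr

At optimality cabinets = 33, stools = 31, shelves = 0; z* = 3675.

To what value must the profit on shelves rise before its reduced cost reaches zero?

Check each constraint at x*: assembly 318/318 (tight); carpentry 322/322 (tight).
From A_Bᵀ y = c: 4·y_assembly + 6·y_carpentry = 55; 6·y_assembly + 4·y_carpentry = 60.
→ y_assembly = 7 and y_carpentry = 4.5.
shelves enters the basis when its profit ≥ yᵀa₃ = 7·5 + 4.5·1 = 39.5.

39.5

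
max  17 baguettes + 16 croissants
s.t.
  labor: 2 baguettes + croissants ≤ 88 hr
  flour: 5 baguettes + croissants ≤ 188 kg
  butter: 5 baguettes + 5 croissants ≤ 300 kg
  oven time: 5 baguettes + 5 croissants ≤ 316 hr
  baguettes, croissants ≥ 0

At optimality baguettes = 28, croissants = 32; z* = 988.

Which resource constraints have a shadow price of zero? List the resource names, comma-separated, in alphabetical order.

labor: 88/88 (binding)
flour: 172/188 (slack 16)
butter: 300/300 (binding)
oven time: 300/316 (slack 16)
By complementary slackness, a constraint with positive slack has shadow price 0 → flour, oven time.

flour, oven time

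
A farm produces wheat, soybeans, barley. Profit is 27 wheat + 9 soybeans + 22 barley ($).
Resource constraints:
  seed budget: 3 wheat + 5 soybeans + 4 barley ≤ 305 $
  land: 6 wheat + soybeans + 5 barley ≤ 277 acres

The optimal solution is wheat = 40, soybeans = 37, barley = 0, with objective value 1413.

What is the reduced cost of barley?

Both seed budget and land are binding at x*.
Dual feasibility on the basic columns requires 3·y_seed budget + 6·y_land = 27, 5·y_seed budget + 1·y_land = 9.
This yields shadow prices y_seed budget = 1, y_land = 4.
Reduced cost of barley: c₃ − yᵀa₃ = 22 − (1·4 + 4·5) = 22 − 24 = -2.

-2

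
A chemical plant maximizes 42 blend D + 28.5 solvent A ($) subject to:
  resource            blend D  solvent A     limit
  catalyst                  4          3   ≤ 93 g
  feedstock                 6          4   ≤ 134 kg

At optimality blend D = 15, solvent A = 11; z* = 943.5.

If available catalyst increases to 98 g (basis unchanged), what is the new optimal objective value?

951

At the optimum: catalyst uses 93 of 93 (binding); feedstock uses 134 of 134 (binding).
Dual feasibility on the basic columns requires 4·y_catalyst + 6·y_feedstock = 42, 3·y_catalyst + 4·y_feedstock = 28.5.
→ y_catalyst = 1.5 and y_feedstock = 6.
Δz = y_catalyst·Δb = 1.5 × (5) = 7.5, so new z* = 943.5 + 7.5 = 951.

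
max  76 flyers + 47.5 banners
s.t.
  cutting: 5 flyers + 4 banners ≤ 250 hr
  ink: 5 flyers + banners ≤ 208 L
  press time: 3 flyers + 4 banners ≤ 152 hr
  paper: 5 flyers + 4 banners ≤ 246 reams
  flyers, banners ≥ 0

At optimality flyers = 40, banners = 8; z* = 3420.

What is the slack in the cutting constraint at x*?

18

cutting used = 5·40 + 4·8 = 232; slack = 250 − 232 = 18.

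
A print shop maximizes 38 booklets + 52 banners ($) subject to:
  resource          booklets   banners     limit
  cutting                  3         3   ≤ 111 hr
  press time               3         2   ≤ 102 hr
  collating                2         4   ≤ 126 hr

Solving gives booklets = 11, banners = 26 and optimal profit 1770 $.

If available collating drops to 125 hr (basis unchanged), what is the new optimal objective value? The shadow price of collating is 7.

Δb = -1, so new z* = 1770 + (7)·(-1) = 1770 − 7 = 1763.

1763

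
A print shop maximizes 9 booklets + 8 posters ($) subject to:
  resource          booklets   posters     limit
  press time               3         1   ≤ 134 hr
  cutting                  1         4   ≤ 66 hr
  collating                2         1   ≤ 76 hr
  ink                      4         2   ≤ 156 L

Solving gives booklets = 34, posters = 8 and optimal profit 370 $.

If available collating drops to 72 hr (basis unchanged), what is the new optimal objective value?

Check each constraint at x*: press time 110/134 (slack 24); cutting 66/66 (tight); collating 76/76 (tight); ink 152/156 (slack 4).
Slack constraints have shadow price 0 (complementary slackness).
The binding rows give the dual system: 1·y_cutting + 2·y_collating = 9 and 4·y_cutting + 1·y_collating = 8.
Solving: y_cutting = 1, y_collating = 4.
Δz = y_collating·Δb = 4 × (-4) = -16, so new z* = 370 − 16 = 354.

354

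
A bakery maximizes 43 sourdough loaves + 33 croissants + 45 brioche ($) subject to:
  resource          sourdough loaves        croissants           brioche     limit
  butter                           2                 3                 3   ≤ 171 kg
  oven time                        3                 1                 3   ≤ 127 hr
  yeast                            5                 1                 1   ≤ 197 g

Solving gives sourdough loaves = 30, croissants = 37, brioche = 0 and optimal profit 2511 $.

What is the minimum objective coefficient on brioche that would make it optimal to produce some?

51

Binding: butter and oven time. Non-binding: yeast (10 unused).
Since yeast is not tight, its dual is 0.
From A_Bᵀ y = c: 2·y_butter + 3·y_oven time = 43; 3·y_butter + 1·y_oven time = 33.
Solving: y_butter = 8, y_oven time = 9.
brioche enters the basis when its profit ≥ yᵀa₃ = 8·3 + 9·3 = 51.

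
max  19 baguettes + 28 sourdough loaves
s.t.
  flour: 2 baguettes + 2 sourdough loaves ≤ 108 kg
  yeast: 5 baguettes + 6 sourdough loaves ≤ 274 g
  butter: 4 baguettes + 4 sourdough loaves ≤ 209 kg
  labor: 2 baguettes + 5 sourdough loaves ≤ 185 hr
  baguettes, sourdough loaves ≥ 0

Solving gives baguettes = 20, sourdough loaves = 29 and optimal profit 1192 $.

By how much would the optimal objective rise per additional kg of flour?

0

Check each constraint at x*: flour 98/108 (slack 10); yeast 274/274 (tight); butter 196/209 (slack 13); labor 185/185 (tight).
By complementary slackness, y = 0 for the non-binding constraints.
The binding rows give the dual system: 5·y_yeast + 2·y_labor = 19 and 6·y_yeast + 5·y_labor = 28.
→ y_yeast = 3 and y_labor = 2.
Shadow price of flour = 0.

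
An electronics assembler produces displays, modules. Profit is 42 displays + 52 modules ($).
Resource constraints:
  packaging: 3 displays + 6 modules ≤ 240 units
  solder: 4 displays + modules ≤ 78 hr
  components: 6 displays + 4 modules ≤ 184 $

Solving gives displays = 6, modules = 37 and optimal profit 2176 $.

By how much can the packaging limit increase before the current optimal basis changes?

36

Binding constraints: packaging, components. The basis is B = [[3,6],[6,4]] with det -24.
Per unit increase in packaging, x* moves by d = (-0.1667, 0.25).
The basis stays optimal until displays reaches 0; allowable increase = 36 units.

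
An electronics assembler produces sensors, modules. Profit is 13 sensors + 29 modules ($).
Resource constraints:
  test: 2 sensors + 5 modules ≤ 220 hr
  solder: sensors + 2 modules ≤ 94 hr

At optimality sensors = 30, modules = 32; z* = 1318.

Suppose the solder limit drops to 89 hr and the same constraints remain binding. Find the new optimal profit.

1283

Check each constraint at x*: test 220/220 (tight); solder 94/94 (tight).
From A_Bᵀ y = c: 2·y_test + 1·y_solder = 13; 5·y_test + 2·y_solder = 29.
→ y_test = 3 and y_solder = 7.
Δz = y_solder·Δb = 7 × (-5) = -35, so new z* = 1318 − 35 = 1283.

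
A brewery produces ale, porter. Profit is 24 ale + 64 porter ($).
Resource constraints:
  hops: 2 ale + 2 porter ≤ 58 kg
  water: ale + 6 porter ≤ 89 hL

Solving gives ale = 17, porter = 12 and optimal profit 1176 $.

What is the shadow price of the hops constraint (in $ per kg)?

8

Both hops and water are binding at x*.
Dual feasibility on the basic columns requires 2·y_hops + 1·y_water = 24, 2·y_hops + 6·y_water = 64.
This yields shadow prices y_hops = 8, y_water = 8.
Shadow price of hops = 8.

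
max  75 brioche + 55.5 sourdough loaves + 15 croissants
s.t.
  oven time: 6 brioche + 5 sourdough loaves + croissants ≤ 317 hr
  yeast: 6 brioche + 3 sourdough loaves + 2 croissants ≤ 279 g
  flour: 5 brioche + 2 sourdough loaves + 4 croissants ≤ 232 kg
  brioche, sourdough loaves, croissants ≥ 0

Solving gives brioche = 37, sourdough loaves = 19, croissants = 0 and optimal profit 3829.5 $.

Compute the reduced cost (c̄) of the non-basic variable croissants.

At the optimum: oven time uses 317 of 317 (binding); yeast uses 279 of 279 (binding); flour uses 223 of 232 (slack = 9).
By complementary slackness, y = 0 for the non-binding constraint.
The binding rows give the dual system: 6·y_oven time + 6·y_yeast = 75 and 5·y_oven time + 3·y_yeast = 55.5.
This yields shadow prices y_oven time = 9, y_yeast = 3.5.
Reduced cost of croissants: c₃ − yᵀa₃ = 15 − (9·1 + 3.5·2) = 15 − 16 = -1.

-1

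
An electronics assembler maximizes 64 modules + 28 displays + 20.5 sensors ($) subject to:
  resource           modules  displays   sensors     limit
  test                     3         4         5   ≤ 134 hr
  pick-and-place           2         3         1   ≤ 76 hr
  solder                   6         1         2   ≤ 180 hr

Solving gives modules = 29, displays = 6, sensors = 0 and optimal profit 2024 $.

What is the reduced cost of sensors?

-3

Check each constraint at x*: test 111/134 (slack 23); pick-and-place 76/76 (tight); solder 180/180 (tight).
Since test is not tight, its dual is 0.
The binding rows give the dual system: 2·y_pick-and-place + 6·y_solder = 64 and 3·y_pick-and-place + 1·y_solder = 28.
Solving: y_pick-and-place = 6.5, y_solder = 8.5.
Reduced cost of sensors: c₃ − yᵀa₃ = 20.5 − (6.5·1 + 8.5·2) = 20.5 − 23.5 = -3.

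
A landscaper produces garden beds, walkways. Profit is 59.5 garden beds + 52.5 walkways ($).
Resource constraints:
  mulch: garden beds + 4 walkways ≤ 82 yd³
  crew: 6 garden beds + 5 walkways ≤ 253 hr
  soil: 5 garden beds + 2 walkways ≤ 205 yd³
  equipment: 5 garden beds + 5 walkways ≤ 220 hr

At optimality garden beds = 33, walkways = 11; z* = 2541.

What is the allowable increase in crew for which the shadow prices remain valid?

Binding constraints: crew, equipment. The basis is B = [[6,5],[5,5]] with det 5.
Per unit increase in crew, x* moves by d = (1, -1).
The basis stays optimal until soil becomes binding; allowable increase = 6 hr.

6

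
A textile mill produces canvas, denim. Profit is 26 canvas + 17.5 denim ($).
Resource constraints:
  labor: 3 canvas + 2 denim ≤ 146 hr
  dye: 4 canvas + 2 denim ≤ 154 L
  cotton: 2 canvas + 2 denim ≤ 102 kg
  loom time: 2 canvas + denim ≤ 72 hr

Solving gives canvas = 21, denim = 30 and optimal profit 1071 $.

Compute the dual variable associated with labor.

At the optimum: labor uses 123 of 146 (slack = 23); dye uses 144 of 154 (slack = 10); cotton uses 102 of 102 (binding); loom time uses 72 of 72 (binding).
By complementary slackness, y = 0 for the non-binding constraints.
From A_Bᵀ y = c: 2·y_cotton + 2·y_loom time = 26; 2·y_cotton + 1·y_loom time = 17.5.
Solving: y_cotton = 4.5, y_loom time = 8.5.
Shadow price of labor = 0.

0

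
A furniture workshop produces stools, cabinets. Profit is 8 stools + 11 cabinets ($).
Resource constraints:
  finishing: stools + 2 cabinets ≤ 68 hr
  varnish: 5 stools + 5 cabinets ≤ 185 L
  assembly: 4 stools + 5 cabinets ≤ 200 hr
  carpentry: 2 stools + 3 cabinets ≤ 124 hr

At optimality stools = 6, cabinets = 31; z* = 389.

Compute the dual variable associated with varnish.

At the optimum: finishing uses 68 of 68 (binding); varnish uses 185 of 185 (binding); assembly uses 179 of 200 (slack = 21); carpentry uses 105 of 124 (slack = 19).
Since assembly, carpentry are not tight, their duals are 0.
Dual feasibility on the basic columns requires 1·y_finishing + 5·y_varnish = 8, 2·y_finishing + 5·y_varnish = 11.
Solving: y_finishing = 3, y_varnish = 1.
Shadow price of varnish = 1.

1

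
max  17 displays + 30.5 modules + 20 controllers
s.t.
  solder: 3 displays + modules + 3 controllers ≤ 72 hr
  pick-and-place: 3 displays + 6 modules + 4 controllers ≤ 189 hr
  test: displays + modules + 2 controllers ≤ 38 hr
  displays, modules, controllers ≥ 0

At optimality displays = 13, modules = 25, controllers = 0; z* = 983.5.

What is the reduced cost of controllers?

-5

At the optimum: solder uses 64 of 72 (slack = 8); pick-and-place uses 189 of 189 (binding); test uses 38 of 38 (binding).
Since solder is not tight, its dual is 0.
From A_Bᵀ y = c: 3·y_pick-and-place + 1·y_test = 17; 6·y_pick-and-place + 1·y_test = 30.5.
Solving: y_pick-and-place = 4.5, y_test = 3.5.
Reduced cost of controllers: c₃ − yᵀa₃ = 20 − (4.5·4 + 3.5·2) = 20 − 25 = -5.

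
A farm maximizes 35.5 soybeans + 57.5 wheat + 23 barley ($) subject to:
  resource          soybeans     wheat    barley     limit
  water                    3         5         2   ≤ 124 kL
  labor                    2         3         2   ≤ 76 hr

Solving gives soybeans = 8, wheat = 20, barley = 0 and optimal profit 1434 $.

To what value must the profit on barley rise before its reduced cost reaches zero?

27

Both water and labor are binding at x*.
The binding rows give the dual system: 3·y_water + 2·y_labor = 35.5 and 5·y_water + 3·y_labor = 57.5.
This yields shadow prices y_water = 8.5, y_labor = 5.
barley enters the basis when its profit ≥ yᵀa₃ = 8.5·2 + 5·2 = 27.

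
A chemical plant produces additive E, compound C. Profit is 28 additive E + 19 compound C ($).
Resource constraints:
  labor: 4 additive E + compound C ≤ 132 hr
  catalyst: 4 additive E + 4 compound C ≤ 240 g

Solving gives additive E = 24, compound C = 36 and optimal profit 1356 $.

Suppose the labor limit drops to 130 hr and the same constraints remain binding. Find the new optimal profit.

1350

Both labor and catalyst are binding at x*.
The binding rows give the dual system: 4·y_labor + 4·y_catalyst = 28 and 1·y_labor + 4·y_catalyst = 19.
→ y_labor = 3 and y_catalyst = 4.
Δz = y_labor·Δb = 3 × (-2) = -6, so new z* = 1356 − 6 = 1350.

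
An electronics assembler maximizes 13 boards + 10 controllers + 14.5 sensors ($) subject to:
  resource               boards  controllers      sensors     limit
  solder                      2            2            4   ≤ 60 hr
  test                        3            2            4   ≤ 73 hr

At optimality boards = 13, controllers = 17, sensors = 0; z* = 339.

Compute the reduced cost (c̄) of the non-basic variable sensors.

Both solder and test are binding at x*.
The binding rows give the dual system: 2·y_solder + 3·y_test = 13 and 2·y_solder + 2·y_test = 10.
This yields shadow prices y_solder = 2, y_test = 3.
Reduced cost of sensors: c₃ − yᵀa₃ = 14.5 − (2·4 + 3·4) = 14.5 − 20 = -5.5.

-5.5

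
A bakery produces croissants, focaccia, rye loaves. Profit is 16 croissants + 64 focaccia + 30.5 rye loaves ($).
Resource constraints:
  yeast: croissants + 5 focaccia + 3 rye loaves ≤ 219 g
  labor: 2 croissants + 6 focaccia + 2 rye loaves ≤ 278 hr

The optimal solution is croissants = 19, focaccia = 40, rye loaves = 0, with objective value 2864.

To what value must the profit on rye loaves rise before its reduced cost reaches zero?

At the optimum: yeast uses 219 of 219 (binding); labor uses 278 of 278 (binding).
The binding rows give the dual system: 1·y_yeast + 2·y_labor = 16 and 5·y_yeast + 6·y_labor = 64.
→ y_yeast = 8 and y_labor = 4.
rye loaves enters the basis when its profit ≥ yᵀa₃ = 8·3 + 4·2 = 32.

32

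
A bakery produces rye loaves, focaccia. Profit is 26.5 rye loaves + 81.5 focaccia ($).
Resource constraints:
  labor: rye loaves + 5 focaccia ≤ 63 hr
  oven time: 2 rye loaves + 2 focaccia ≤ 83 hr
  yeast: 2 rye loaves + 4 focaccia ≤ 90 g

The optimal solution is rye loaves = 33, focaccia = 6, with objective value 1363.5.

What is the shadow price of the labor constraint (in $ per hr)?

9.5

At the optimum: labor uses 63 of 63 (binding); oven time uses 78 of 83 (slack = 5); yeast uses 90 of 90 (binding).
By complementary slackness, y = 0 for the non-binding constraint.
The binding rows give the dual system: 1·y_labor + 2·y_yeast = 26.5 and 5·y_labor + 4·y_yeast = 81.5.
This yields shadow prices y_labor = 9.5, y_yeast = 8.5.
Shadow price of labor = 9.5.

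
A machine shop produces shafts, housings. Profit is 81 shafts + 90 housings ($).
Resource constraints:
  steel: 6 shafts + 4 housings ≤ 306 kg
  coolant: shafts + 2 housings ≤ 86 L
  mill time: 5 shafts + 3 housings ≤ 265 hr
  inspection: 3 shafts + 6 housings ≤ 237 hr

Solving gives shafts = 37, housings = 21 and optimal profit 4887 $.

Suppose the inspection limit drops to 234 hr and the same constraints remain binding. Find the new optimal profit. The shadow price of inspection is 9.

Δb = -3, so new z* = 4887 + (9)·(-3) = 4887 − 27 = 4860.

4860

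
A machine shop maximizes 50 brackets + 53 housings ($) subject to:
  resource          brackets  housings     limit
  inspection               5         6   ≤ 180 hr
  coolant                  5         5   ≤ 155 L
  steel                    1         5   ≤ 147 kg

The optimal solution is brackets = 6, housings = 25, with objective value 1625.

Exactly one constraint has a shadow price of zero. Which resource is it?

inspection: 180/180 (binding)
coolant: 155/155 (binding)
steel: 131/147 (slack 16)
By complementary slackness, a constraint with positive slack has shadow price 0 → steel.

steel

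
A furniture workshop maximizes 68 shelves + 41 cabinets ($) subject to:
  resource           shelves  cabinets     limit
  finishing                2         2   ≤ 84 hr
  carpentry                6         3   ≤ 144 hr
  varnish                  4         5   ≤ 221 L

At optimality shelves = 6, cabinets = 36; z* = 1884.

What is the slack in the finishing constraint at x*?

0

finishing used = 2·6 + 2·36 = 84; slack = 84 − 84 = 0.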